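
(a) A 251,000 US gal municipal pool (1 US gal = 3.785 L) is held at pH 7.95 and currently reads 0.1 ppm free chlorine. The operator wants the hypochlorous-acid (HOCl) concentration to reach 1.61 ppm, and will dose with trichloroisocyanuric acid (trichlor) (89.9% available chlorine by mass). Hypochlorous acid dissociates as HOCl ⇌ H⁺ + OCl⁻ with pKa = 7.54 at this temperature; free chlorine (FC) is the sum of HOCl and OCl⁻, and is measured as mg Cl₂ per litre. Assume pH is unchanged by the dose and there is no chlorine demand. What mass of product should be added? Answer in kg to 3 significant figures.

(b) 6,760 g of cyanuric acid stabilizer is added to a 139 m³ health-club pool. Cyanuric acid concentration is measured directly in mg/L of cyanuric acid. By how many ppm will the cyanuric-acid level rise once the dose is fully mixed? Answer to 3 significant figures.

(a) 5.97 kg; (b) 48.6 ppm

(a) Volume: 251,000 US gal × 3.785 L/gal = 950,035 L.
(a) [OCl⁻]/[HOCl] = 10^(pH − pKa) = 10^(7.95 − 7.54) = 2.57; fraction as HOCl = 1/(1 + 2.57) = 0.2801.
(a) Free chlorine required for 1.61 ppm HOCl: 1.61 / 0.2801 = 5.748 ppm.
(a) FC to add: 5.748 − 0.1 = 5.648 mg/L as Cl₂.
(a) Cl₂ equivalent: 5.648 mg/L × 950,035 L = 5366 g.
(a) Product at 89.9% available Cl: 5366 / 0.899 = 5969 g.

(b) Volume: 139 m³ = 139,000 L.
(b) Rise: 6,760 g / 139,000 L × 1000 = 48.63 mg/L.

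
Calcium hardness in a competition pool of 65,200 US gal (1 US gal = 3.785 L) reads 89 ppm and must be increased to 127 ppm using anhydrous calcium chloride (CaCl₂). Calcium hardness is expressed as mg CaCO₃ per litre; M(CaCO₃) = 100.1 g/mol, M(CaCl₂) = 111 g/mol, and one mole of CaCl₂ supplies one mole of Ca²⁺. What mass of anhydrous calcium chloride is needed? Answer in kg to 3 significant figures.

10.4 kg

Volume: 65,200 US gal × 3.785 L/gal = 246,782 L.
Hardness to add: (127 − 89) = 38 mg/L as CaCO₃ × 246,782 L = 9378 g as CaCO₃.
Moles of Ca²⁺ (1 mol Ca²⁺ ≡ 1 mol CaCO₃): 9378 / 100.1 g/mol = 93.68 mol.
Mass of CaCl₂: 93.68 × 111 = 10,400 g.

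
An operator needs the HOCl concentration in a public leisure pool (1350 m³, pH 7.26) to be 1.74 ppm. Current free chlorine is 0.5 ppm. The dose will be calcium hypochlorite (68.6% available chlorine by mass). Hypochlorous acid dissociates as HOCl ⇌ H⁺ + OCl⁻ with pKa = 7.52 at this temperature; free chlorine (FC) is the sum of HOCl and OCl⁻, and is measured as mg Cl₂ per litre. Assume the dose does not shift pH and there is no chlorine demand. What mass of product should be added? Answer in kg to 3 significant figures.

Volume: 1350 m³ = 1,350,000 L.
[OCl⁻]/[HOCl] = 10^(pH − pKa) = 10^(7.26 − 7.52) = 0.5495; fraction as HOCl = 1/(1 + 0.5495) = 0.6454.
Free chlorine required for 1.74 ppm HOCl: 1.74 / 0.6454 = 2.696 ppm.
FC to add: 2.696 − 0.5 = 2.196 mg/L as Cl₂.
Cl₂ equivalent: 2.196 mg/L × 1,350,000 L = 2965 g.
Product at 68.6% available Cl: 2965 / 0.686 = 4322 g.

4.32 kg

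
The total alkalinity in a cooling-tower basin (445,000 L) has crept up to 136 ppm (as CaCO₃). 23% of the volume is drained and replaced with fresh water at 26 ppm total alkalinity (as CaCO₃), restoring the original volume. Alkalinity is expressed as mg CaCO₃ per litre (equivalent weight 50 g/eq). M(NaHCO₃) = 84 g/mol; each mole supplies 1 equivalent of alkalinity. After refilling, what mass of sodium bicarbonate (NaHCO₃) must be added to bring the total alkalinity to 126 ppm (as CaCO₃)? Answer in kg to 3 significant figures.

11.4 kg

After draining 23% and refilling: 136 × 0.77 + 26 × 0.23 = 110.7 ppm.
Deficit to target: 126 − 110.7 = 15.3 mg/L.
As CaCO₃: 15.3 mg/L × 445,000 L = 6808 g; ÷ 50 g/eq ÷ 1 = 136.2 mol NaHCO₃.
Mass: 136.2 × 84 = 11,440 g.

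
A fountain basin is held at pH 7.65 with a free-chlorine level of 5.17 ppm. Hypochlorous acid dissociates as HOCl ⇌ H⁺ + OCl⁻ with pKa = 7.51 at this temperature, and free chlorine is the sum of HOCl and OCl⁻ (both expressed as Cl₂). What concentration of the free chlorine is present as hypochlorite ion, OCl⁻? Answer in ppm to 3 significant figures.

3.00 ppm

[OCl⁻]/[HOCl] = 10^(pH − pKa) = 10^(7.65 − 7.51) = 10^0.14 = 1.38.
Fraction as HOCl = 1 / (1 + 1.38) = 0.4201.
OCl⁻ = (1 − 0.4201) × 5.17 ppm = 2.998 ppm.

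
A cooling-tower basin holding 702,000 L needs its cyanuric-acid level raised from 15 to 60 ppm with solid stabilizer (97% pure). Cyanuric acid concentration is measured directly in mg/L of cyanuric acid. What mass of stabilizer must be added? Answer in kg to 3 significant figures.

CYA to add: (60 − 15) = 45 mg/L × 702,000 L = 31,590 g cyanuric acid.
At 97% purity: 31,590 / 0.97 = 32,570 g product.

32.6 kg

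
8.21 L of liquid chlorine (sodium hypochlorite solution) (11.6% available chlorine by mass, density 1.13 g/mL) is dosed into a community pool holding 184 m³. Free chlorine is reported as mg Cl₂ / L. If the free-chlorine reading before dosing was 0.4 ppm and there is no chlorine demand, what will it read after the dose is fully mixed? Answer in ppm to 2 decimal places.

Volume: 184 m³ = 184,000 L.
Mass of solution: 8.21 L × 1000 mL/L × 1.13 g/mL = 9277 g.
Available chlorine delivered: 9277 g × 0.116 = 1076 g as Cl₂.
Concentration rise: 1076 g / 184,000 L = 5.849 mg/L = 5.85 ppm.
Final FC: 0.4 + 5.85 = 6.25 ppm.

6.25 ppm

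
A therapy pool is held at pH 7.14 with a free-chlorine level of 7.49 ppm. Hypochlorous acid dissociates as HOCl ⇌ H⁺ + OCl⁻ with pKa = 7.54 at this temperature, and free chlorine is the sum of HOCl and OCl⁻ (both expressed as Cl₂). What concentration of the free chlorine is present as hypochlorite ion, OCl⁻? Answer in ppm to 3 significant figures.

[OCl⁻]/[HOCl] = 10^(pH − pKa) = 10^(7.14 − 7.54) = 10^-0.40 = 0.3981.
Fraction as HOCl = 1 / (1 + 0.3981) = 0.7153.
OCl⁻ = (1 − 0.7153) × 7.49 ppm = 2.133 ppm.

2.13 ppm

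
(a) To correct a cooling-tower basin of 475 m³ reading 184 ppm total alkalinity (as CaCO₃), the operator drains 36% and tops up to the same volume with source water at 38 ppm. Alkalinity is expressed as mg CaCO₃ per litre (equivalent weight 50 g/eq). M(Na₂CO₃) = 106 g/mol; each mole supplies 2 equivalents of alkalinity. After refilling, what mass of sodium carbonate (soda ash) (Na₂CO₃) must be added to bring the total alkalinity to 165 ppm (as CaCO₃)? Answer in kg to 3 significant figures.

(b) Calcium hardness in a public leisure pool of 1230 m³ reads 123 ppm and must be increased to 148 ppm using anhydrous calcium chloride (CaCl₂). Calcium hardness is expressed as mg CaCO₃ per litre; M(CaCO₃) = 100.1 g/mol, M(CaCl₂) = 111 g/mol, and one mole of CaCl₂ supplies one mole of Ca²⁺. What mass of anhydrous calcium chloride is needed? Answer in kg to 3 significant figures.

(a) 16.9 kg; (b) 34.1 kg

(a) Volume: 475 m³ = 475,000 L.
(a) After draining 36% and refilling: 184 × 0.64 + 38 × 0.36 = 131.44 ppm.
(a) Deficit to target: 165 − 131.44 = 33.56 mg/L.
(a) As CaCO₃: 33.56 mg/L × 475,000 L = 15,940 g; ÷ 50 g/eq ÷ 2 = 159.4 mol Na₂CO₃.
(a) Mass: 159.4 × 106 = 16,900 g.

(b) Volume: 1230 m³ = 1,230,000 L.
(b) Hardness to add: (148 − 123) = 25 mg/L as CaCO₃ × 1,230,000 L = 30,750 g as CaCO₃.
(b) Moles of Ca²⁺ (1 mol Ca²⁺ ≡ 1 mol CaCO₃): 30,750 / 100.1 g/mol = 307.2 mol.
(b) Mass of CaCl₂: 307.2 × 111 = 34,100 g.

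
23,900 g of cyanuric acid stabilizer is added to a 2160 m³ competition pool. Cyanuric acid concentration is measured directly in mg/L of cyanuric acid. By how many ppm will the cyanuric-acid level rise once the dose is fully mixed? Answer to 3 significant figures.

11.1 ppm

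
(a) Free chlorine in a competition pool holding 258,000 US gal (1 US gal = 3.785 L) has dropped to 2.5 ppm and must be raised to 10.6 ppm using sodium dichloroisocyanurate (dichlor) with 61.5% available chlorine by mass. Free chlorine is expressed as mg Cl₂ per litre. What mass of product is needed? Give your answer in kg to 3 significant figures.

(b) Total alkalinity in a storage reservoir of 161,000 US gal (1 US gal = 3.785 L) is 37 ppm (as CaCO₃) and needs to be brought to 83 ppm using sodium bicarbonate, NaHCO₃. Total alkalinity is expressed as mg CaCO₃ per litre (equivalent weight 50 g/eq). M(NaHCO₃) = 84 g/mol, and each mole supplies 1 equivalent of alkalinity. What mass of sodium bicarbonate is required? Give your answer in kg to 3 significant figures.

(a) 12.9 kg; (b) 47.1 kg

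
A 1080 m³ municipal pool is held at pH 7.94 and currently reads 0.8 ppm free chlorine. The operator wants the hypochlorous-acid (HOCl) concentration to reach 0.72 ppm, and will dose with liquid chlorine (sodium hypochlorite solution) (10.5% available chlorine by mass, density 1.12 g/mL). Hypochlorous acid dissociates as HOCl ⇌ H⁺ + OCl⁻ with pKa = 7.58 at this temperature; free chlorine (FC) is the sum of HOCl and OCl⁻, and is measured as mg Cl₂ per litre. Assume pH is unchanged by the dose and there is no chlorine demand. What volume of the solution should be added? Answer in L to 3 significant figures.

14.4 L

Volume: 1080 m³ = 1,080,000 L.
[OCl⁻]/[HOCl] = 10^(pH − pKa) = 10^(7.94 − 7.58) = 2.291; fraction as HOCl = 1/(1 + 2.291) = 0.3039.
Free chlorine required for 0.72 ppm HOCl: 0.72 / 0.3039 = 2.369 ppm.
FC to add: 2.369 − 0.8 = 1.569 mg/L as Cl₂.
Cl₂ equivalent: 1.569 mg/L × 1,080,000 L = 1695 g.
Product at 10.5% available Cl: 1695 / 0.105 = 16,140 g.
Volume: 16,140 g ÷ 1.12 g/mL = 14,410 mL.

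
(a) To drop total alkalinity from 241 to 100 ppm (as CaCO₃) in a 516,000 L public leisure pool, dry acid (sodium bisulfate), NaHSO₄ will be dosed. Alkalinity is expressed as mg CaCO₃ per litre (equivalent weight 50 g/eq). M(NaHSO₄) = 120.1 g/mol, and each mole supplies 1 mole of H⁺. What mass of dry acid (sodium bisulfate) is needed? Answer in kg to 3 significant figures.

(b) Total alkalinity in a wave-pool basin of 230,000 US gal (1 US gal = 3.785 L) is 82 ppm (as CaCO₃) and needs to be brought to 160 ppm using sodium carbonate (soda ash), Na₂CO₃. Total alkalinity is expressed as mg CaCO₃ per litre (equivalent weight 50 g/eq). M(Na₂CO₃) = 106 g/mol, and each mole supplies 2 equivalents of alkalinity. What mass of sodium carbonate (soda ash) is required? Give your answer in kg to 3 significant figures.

(a) 175 kg; (b) 72.0 kg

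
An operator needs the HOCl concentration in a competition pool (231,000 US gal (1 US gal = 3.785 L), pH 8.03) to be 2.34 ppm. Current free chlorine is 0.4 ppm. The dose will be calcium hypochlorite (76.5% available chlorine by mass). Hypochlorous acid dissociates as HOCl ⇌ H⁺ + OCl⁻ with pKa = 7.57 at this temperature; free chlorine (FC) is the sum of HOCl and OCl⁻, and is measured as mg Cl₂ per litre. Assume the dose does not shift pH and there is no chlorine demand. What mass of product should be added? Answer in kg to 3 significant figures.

9.93 kg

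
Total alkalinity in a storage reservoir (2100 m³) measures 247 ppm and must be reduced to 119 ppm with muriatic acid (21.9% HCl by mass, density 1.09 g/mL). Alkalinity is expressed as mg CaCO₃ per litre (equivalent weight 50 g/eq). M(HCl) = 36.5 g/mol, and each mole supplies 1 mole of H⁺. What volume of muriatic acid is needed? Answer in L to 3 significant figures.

822 L

Volume: 2100 m³ = 2,100,000 L.
Alkalinity to neutralize: (247 − 119) = 128 mg/L as CaCO₃ × 2,100,000 L = 268,800 g as CaCO₃.
Equivalents of H⁺ required: 268,800 ÷ 50 g/eq = 5376 eq = 5376 mol HCl.
Mass of HCl: 5376 × 36.5 = 196,200 g.
Mass of 21.9% solution: 196,200 / 0.219 = 896,000 g.
Volume: 896,000 g ÷ 1.09 g/mL = 822,000 mL.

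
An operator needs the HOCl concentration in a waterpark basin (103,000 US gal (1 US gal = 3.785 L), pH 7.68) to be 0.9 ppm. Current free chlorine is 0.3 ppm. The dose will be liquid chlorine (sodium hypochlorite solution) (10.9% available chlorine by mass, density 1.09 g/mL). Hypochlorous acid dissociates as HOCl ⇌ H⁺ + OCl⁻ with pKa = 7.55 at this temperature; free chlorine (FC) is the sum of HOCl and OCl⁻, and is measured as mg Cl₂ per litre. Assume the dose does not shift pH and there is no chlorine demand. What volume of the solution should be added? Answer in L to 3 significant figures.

5.95 L

Volume: 103,000 US gal × 3.785 L/gal = 389,855 L.
[OCl⁻]/[HOCl] = 10^(pH − pKa) = 10^(7.68 − 7.55) = 1.349; fraction as HOCl = 1/(1 + 1.349) = 0.4257.
Free chlorine required for 0.9 ppm HOCl: 0.9 / 0.4257 = 2.114 ppm.
FC to add: 2.114 − 0.3 = 1.814 mg/L as Cl₂.
Cl₂ equivalent: 1.814 mg/L × 389,855 L = 707.2 g.
Product at 10.9% available Cl: 707.2 / 0.109 = 6488 g.
Volume: 6488 g ÷ 1.09 g/mL = 5953 mL.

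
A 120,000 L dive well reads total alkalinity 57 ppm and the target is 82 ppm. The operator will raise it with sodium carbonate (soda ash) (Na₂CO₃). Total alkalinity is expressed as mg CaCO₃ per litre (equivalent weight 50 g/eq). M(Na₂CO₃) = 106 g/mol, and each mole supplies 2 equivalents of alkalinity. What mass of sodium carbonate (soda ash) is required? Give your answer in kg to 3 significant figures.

3.18 kg

Alkalinity to add: (82 − 57) = 25 mg/L as CaCO₃ × 120,000 L = 3000 g as CaCO₃.
Equivalents: 3000 g ÷ 50 g/eq = 60 eq.
Each mole of Na₂CO₃ supplies 2 eq, so 60 / 2 = 30 mol.
Mass: 30 mol × 106 g/mol = 3180 g.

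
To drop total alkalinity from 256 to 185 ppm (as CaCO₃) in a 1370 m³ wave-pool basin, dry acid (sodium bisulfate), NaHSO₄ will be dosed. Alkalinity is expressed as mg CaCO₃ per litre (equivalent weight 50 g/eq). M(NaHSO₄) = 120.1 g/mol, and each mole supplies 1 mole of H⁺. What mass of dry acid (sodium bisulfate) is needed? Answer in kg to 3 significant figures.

Volume: 1370 m³ = 1,370,000 L.
Alkalinity to neutralize: (256 − 185) = 71 mg/L as CaCO₃ × 1,370,000 L = 97,270 g as CaCO₃.
Equivalents of H⁺ required: 97,270 ÷ 50 g/eq = 1945 eq = 1945 mol NaHSO₄.
Mass of NaHSO₄: 1945 × 120.1 = 233,600 g.

234 kg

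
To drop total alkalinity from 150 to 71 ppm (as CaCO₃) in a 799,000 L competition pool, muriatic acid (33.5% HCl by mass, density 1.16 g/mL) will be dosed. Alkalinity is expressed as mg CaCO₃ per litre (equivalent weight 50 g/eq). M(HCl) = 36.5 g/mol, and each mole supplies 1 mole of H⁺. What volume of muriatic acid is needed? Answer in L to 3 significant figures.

Alkalinity to neutralize: (150 − 71) = 79 mg/L as CaCO₃ × 799,000 L = 63,120 g as CaCO₃.
Equivalents of H⁺ required: 63,120 ÷ 50 g/eq = 1262 eq = 1262 mol HCl.
Mass of HCl: 1262 × 36.5 = 46,080 g.
Mass of 33.5% solution: 46,080 / 0.335 = 137,500 g.
Volume: 137,500 g ÷ 1.16 g/mL = 118,600 mL.

119 L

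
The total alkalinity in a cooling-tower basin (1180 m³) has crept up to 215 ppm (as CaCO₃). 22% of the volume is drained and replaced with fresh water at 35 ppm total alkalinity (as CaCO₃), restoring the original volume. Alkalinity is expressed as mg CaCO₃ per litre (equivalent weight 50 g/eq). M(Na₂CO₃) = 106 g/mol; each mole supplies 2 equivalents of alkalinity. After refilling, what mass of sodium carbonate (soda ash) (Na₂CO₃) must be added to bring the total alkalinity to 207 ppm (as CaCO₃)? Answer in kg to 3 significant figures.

Volume: 1180 m³ = 1,180,000 L.
After draining 22% and refilling: 215 × 0.78 + 35 × 0.22 = 175.4 ppm.
Deficit to target: 207 − 175.4 = 31.6 mg/L.
As CaCO₃: 31.6 mg/L × 1,180,000 L = 37,290 g; ÷ 50 g/eq ÷ 2 = 372.9 mol Na₂CO₃.
Mass: 372.9 × 106 = 39,530 g.

39.5 kg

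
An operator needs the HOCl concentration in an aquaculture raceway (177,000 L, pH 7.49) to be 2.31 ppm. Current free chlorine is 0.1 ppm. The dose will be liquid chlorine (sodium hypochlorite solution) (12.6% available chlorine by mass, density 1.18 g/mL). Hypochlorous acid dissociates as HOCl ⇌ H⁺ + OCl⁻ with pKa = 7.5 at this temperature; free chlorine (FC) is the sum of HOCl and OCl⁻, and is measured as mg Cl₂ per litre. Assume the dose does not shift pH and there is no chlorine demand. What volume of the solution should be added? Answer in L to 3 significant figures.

5.32 L

[OCl⁻]/[HOCl] = 10^(pH − pKa) = 10^(7.49 − 7.5) = 0.9772; fraction as HOCl = 1/(1 + 0.9772) = 0.5058.
Free chlorine required for 2.31 ppm HOCl: 2.31 / 0.5058 = 4.567 ppm.
FC to add: 4.567 − 0.1 = 4.467 mg/L as Cl₂.
Cl₂ equivalent: 4.467 mg/L × 177,000 L = 790.7 g.
Product at 12.6% available Cl: 790.7 / 0.126 = 6276 g.
Volume: 6276 g ÷ 1.18 g/mL = 5318 mL.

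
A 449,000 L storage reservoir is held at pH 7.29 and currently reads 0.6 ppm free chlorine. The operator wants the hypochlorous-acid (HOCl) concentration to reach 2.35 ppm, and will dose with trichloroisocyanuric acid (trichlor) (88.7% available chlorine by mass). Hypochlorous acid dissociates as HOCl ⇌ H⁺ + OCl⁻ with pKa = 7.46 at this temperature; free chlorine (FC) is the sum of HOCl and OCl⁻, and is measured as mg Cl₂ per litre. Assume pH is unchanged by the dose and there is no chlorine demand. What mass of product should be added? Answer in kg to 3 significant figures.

1.69 kg

[OCl⁻]/[HOCl] = 10^(pH − pKa) = 10^(7.29 − 7.46) = 0.6761; fraction as HOCl = 1/(1 + 0.6761) = 0.5966.
Free chlorine required for 2.35 ppm HOCl: 2.35 / 0.5966 = 3.939 ppm.
FC to add: 3.939 − 0.6 = 3.339 mg/L as Cl₂.
Cl₂ equivalent: 3.339 mg/L × 449,000 L = 1499 g.
Product at 88.7% available Cl: 1499 / 0.887 = 1690 g.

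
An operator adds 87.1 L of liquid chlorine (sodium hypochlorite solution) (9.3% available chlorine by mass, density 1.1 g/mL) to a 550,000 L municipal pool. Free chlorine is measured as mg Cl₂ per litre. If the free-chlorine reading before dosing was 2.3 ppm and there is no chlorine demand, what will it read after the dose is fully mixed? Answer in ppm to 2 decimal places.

18.50 ppm

Mass of solution: 87.1 L × 1000 mL/L × 1.1 g/mL = 95,810 g.
Available chlorine delivered: 95,810 g × 0.093 = 8910 g as Cl₂.
Concentration rise: 8910 g / 550,000 L = 16.2 mg/L = 16.20 ppm.
Final FC: 2.3 + 16.20 = 18.50 ppm.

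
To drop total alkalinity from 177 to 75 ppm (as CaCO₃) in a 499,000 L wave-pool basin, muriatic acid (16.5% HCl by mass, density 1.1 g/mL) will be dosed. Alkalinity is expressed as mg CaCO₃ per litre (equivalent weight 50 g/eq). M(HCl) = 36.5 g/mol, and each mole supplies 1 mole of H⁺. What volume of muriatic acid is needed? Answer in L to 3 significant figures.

205 L

Alkalinity to neutralize: (177 − 75) = 102 mg/L as CaCO₃ × 499,000 L = 50,900 g as CaCO₃.
Equivalents of H⁺ required: 50,900 ÷ 50 g/eq = 1018 eq = 1018 mol HCl.
Mass of HCl: 1018 × 36.5 = 37,160 g.
Mass of 16.5% solution: 37,160 / 0.165 = 225,200 g.
Volume: 225,200 g ÷ 1.1 g/mL = 204,700 mL.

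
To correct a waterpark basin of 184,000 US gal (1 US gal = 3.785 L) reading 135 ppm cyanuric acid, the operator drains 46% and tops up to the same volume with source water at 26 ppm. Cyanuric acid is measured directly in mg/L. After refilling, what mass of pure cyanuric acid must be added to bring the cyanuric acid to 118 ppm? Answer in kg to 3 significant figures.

Volume: 184,000 US gal × 3.785 L/gal = 696,440 L.
After draining 46% and refilling: 135 × 0.54 + 26 × 0.46 = 84.86 ppm.
Deficit to target: 118 − 84.86 = 33.14 mg/L.
Mass: 33.14 mg/L × 696,440 L = 23,080 g cyanuric acid.

23.1 kg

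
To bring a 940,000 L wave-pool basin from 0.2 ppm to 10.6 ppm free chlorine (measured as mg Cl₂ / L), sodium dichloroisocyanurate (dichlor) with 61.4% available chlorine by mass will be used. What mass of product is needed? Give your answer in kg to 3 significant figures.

15.9 kg

Chlorine deficit: 10.6 − 0.2 = 10.4 ppm = 10.4 mg/L as Cl₂.
Cl₂ equivalent needed: 10.4 mg/L × 940,000 L = 9,776,000 mg = 9776 g.
Product at 61.4% available chlorine: 9776 / 0.614 = 15,920 g.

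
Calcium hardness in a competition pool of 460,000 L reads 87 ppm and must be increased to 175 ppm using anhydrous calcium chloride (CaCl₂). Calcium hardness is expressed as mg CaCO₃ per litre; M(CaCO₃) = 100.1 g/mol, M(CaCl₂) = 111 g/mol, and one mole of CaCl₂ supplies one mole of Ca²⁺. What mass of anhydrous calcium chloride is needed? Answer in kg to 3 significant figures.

44.9 kg

Hardness to add: (175 − 87) = 88 mg/L as CaCO₃ × 460,000 L = 40,480 g as CaCO₃.
Moles of Ca²⁺ (1 mol Ca²⁺ ≡ 1 mol CaCO₃): 40,480 / 100.1 g/mol = 404.4 mol.
Mass of CaCl₂: 404.4 × 111 = 44,890 g.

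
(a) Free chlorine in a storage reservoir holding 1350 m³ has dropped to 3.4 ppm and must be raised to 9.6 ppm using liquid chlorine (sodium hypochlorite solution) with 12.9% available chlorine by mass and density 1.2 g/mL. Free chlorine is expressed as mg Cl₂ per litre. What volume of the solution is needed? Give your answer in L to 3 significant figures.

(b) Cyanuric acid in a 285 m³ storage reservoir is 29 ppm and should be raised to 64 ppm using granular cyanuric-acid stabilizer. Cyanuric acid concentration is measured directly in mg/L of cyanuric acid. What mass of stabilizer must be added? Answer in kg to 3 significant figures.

(a) 54.1 L; (b) 9.97 kg

(a) Volume: 1350 m³ = 1,350,000 L.
(a) Chlorine deficit: 9.6 − 3.4 = 6.2 ppm = 6.2 mg/L as Cl₂.
(a) Cl₂ equivalent needed: 6.2 mg/L × 1,350,000 L = 8,370,000 mg = 8370 g.
(a) Product at 12.9% available chlorine: 8370 / 0.129 = 64,880 g.
(a) Volume at density 1.2 g/mL: 64,880 g ÷ 1.2 g/mL = 54,070 mL.

(b) Volume: 285 m³ = 285,000 L.
(b) CYA to add: (64 − 29) = 35 mg/L × 285,000 L = 9975 g cyanuric acid.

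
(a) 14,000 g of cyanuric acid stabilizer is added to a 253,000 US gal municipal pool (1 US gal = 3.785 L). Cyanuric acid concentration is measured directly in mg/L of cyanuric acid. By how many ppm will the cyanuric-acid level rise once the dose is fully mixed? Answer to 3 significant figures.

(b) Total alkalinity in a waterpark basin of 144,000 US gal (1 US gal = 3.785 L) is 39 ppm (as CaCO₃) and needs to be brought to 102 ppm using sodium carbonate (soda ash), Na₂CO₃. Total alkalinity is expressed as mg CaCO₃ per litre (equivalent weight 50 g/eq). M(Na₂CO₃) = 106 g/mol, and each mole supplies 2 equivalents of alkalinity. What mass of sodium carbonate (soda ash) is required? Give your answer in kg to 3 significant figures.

(a) 14.6 ppm; (b) 36.4 kg

(a) Volume: 253,000 US gal × 3.785 L/gal = 957,605 L.
(a) Rise: 14,000 g / 957,605 L × 1000 = 14.62 mg/L.

(b) Volume: 144,000 US gal × 3.785 L/gal = 545,040 L.
(b) Alkalinity to add: (102 − 39) = 63 mg/L as CaCO₃ × 545,040 L = 34,340 g as CaCO₃.
(b) Equivalents: 34,340 g ÷ 50 g/eq = 686.8 eq.
(b) Each mole of Na₂CO₃ supplies 2 eq, so 686.8 / 2 = 343.4 mol.
(b) Mass: 343.4 mol × 106 g/mol = 36,400 g.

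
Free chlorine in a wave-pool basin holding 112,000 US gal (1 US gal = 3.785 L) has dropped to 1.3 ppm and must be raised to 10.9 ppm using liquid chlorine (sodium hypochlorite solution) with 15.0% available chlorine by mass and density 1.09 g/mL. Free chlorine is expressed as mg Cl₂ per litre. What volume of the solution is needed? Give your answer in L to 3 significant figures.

Volume: 112,000 US gal × 3.785 L/gal = 423,920 L.
Chlorine deficit: 10.9 − 1.3 = 9.6 ppm = 9.6 mg/L as Cl₂.
Cl₂ equivalent needed: 9.6 mg/L × 423,920 L = 4,070,000 mg = 4070 g.
Product at 15.0% available chlorine: 4070 / 0.15 = 27,130 g.
Volume at density 1.09 g/mL: 27,130 g ÷ 1.09 g/mL = 24,890 mL.

24.9 L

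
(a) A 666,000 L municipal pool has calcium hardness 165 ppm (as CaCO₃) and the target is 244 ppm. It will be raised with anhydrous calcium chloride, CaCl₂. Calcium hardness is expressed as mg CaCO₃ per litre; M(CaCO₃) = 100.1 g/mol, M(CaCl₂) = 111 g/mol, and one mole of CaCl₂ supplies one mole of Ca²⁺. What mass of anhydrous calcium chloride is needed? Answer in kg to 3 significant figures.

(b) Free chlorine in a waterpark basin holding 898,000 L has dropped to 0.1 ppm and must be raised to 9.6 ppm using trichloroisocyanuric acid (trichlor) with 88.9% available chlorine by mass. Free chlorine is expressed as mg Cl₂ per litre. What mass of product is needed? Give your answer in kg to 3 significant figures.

(a) 58.3 kg; (b) 9.60 kg

(a) Hardness to add: (244 − 165) = 79 mg/L as CaCO₃ × 666,000 L = 52,610 g as CaCO₃.
(a) Moles of Ca²⁺ (1 mol Ca²⁺ ≡ 1 mol CaCO₃): 52,610 / 100.1 g/mol = 525.6 mol.
(a) Mass of CaCl₂: 525.6 × 111 = 58,340 g.

(b) Chlorine deficit: 9.6 − 0.1 = 9.5 ppm = 9.5 mg/L as Cl₂.
(b) Cl₂ equivalent needed: 9.5 mg/L × 898,000 L = 8,531,000 mg = 8531 g.
(b) Product at 88.9% available chlorine: 8531 / 0.889 = 9596 g.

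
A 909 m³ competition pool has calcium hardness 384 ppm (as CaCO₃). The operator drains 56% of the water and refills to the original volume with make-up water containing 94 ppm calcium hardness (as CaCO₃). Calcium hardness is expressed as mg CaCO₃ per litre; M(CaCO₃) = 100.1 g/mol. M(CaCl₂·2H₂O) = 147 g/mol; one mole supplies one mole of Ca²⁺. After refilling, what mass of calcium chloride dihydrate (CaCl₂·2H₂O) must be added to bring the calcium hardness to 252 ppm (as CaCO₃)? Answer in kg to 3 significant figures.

40.6 kg

Volume: 909 m³ = 909,000 L.
After draining 56% and refilling: 384 × 0.44 + 94 × 0.56 = 221.6 ppm.
Deficit to target: 252 − 221.6 = 30.4 mg/L.
As CaCO₃: 30.4 mg/L × 909,000 L = 27,630 g; ÷ 100.1 = 276.1 mol Ca²⁺.
Mass: 276.1 × 147 = 40,580 g.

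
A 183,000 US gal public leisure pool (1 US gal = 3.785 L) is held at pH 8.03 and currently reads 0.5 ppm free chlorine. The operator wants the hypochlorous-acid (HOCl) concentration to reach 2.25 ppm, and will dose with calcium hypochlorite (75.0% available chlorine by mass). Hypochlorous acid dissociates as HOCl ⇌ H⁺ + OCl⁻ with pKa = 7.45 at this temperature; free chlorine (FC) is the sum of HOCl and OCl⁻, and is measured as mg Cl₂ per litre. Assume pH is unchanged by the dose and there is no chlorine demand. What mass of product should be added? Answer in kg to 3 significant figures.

Volume: 183,000 US gal × 3.785 L/gal = 692,655 L.
[OCl⁻]/[HOCl] = 10^(pH − pKa) = 10^(8.03 − 7.45) = 3.802; fraction as HOCl = 1/(1 + 3.802) = 0.2083.
Free chlorine required for 2.25 ppm HOCl: 2.25 / 0.2083 = 10.8 ppm.
FC to add: 10.8 − 0.5 = 10.3 mg/L as Cl₂.
Cl₂ equivalent: 10.3 mg/L × 692,655 L = 7137 g.
Product at 75.0% available Cl: 7137 / 0.75 = 9516 g.

9.52 kg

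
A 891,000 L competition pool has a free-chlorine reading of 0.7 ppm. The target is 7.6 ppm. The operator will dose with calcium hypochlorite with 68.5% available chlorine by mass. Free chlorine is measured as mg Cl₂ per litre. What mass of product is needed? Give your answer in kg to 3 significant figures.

8.98 kg

Chlorine deficit: 7.6 − 0.7 = 6.9 ppm = 6.9 mg/L as Cl₂.
Cl₂ equivalent needed: 6.9 mg/L × 891,000 L = 6,148,000 mg = 6148 g.
Product at 68.5% available chlorine: 6148 / 0.685 = 8975 g.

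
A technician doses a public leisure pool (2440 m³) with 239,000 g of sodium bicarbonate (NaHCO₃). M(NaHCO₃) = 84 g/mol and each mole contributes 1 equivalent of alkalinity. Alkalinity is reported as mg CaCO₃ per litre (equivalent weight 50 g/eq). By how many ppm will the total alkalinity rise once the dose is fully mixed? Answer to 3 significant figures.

58.3 ppm

Volume: 2440 m³ = 2,440,000 L.
Moles of NaHCO₃: 239,000 g ÷ 84 g/mol = 2845 mol → 2845 eq of alkalinity.
As CaCO₃: 2845 eq × 50 g/eq = 142,300 g.
Rise: 142,300 g / 2,440,000 L × 1000 = 58.3 mg/L.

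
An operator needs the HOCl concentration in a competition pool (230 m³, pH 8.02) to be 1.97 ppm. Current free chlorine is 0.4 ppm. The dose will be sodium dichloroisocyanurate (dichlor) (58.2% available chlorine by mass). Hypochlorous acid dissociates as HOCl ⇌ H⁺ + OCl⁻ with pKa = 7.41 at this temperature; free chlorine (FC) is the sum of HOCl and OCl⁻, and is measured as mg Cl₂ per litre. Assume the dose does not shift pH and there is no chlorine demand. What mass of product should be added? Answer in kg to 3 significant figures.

3.79 kg

Volume: 230 m³ = 230,000 L.
[OCl⁻]/[HOCl] = 10^(pH − pKa) = 10^(8.02 − 7.41) = 4.074; fraction as HOCl = 1/(1 + 4.074) = 0.1971.
Free chlorine required for 1.97 ppm HOCl: 1.97 / 0.1971 = 9.995 ppm.
FC to add: 9.995 − 0.4 = 9.595 mg/L as Cl₂.
Cl₂ equivalent: 9.595 mg/L × 230,000 L = 2207 g.
Product at 58.2% available Cl: 2207 / 0.582 = 3792 g.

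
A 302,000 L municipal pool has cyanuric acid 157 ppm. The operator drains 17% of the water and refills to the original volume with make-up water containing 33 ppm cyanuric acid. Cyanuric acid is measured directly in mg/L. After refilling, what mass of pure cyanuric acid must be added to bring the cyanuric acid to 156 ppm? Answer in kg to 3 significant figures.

6.06 kg

After draining 17% and refilling: 157 × 0.83 + 33 × 0.17 = 135.92 ppm.
Deficit to target: 156 − 135.92 = 20.08 mg/L.
Mass: 20.08 mg/L × 302,000 L = 6064 g cyanuric acid.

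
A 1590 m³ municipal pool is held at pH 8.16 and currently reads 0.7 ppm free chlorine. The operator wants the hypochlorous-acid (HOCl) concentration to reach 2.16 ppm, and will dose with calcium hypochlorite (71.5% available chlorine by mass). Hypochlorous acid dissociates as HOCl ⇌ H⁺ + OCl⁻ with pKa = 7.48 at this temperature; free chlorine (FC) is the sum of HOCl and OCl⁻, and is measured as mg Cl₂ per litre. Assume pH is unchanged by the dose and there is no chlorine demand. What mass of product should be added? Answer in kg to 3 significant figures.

Volume: 1590 m³ = 1,590,000 L.
[OCl⁻]/[HOCl] = 10^(pH − pKa) = 10^(8.16 − 7.48) = 4.786; fraction as HOCl = 1/(1 + 4.786) = 0.1728.
Free chlorine required for 2.16 ppm HOCl: 2.16 / 0.1728 = 12.5 ppm.
FC to add: 12.5 − 0.7 = 11.8 mg/L as Cl₂.
Cl₂ equivalent: 11.8 mg/L × 1,590,000 L = 18,760 g.
Product at 71.5% available Cl: 18,760 / 0.715 = 26,240 g.

26.2 kg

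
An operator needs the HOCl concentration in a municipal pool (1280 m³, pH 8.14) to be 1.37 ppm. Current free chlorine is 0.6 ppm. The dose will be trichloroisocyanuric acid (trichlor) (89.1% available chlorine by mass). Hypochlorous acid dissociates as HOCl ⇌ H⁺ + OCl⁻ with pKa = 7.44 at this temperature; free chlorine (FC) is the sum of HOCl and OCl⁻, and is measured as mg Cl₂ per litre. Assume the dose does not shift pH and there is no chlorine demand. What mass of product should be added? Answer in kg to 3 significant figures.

Volume: 1280 m³ = 1,280,000 L.
[OCl⁻]/[HOCl] = 10^(pH − pKa) = 10^(8.14 − 7.44) = 5.012; fraction as HOCl = 1/(1 + 5.012) = 0.1663.
Free chlorine required for 1.37 ppm HOCl: 1.37 / 0.1663 = 8.236 ppm.
FC to add: 8.236 − 0.6 = 7.636 mg/L as Cl₂.
Cl₂ equivalent: 7.636 mg/L × 1,280,000 L = 9774 g.
Product at 89.1% available Cl: 9774 / 0.891 = 10,970 g.

11.0 kg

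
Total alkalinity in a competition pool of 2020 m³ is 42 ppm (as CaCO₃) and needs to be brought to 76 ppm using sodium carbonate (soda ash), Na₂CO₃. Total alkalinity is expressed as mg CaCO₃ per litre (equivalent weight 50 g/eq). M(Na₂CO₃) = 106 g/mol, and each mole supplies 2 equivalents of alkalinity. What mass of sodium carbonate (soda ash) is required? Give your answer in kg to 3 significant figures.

Volume: 2020 m³ = 2,020,000 L.
Alkalinity to add: (76 − 42) = 34 mg/L as CaCO₃ × 2,020,000 L = 68,680 g as CaCO₃.
Equivalents: 68,680 g ÷ 50 g/eq = 1374 eq.
Each mole of Na₂CO₃ supplies 2 eq, so 1374 / 2 = 686.8 mol.
Mass: 686.8 mol × 106 g/mol = 72,800 g.

72.8 kg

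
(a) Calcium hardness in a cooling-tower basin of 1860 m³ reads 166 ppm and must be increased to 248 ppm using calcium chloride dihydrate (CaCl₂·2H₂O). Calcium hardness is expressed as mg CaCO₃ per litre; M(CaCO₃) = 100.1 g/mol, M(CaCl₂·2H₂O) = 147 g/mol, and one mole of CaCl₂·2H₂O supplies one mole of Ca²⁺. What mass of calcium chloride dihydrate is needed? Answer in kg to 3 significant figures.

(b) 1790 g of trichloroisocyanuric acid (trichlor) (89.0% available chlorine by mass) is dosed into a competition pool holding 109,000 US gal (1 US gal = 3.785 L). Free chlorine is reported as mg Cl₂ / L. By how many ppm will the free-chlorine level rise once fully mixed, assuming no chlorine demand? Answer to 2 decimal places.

(a) Volume: 1860 m³ = 1,860,000 L.
(a) Hardness to add: (248 − 166) = 82 mg/L as CaCO₃ × 1,860,000 L = 152,500 g as CaCO₃.
(a) Moles of Ca²⁺ (1 mol Ca²⁺ ≡ 1 mol CaCO₃): 152,500 / 100.1 g/mol = 1524 mol.
(a) Mass of CaCl₂·2H₂O: 1524 × 147 = 224,000 g.

(b) Volume: 109,000 US gal × 3.785 L/gal = 412,565 L.
(b) Available chlorine delivered: 1790 g × 0.89 = 1593 g as Cl₂.
(b) Concentration rise: 1593 g / 412,565 L = 3.861 mg/L = 3.86 ppm.

(a) 224 kg; (b) 3.86 ppm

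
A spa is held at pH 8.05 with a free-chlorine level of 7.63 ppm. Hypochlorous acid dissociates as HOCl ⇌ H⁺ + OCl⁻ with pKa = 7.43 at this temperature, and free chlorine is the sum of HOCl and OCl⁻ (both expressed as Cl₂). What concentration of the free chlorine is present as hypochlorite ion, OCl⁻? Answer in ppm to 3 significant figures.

6.15 ppm

[OCl⁻]/[HOCl] = 10^(pH − pKa) = 10^(8.05 − 7.43) = 10^0.62 = 4.169.
Fraction as HOCl = 1 / (1 + 4.169) = 0.1935.
OCl⁻ = (1 − 0.1935) × 7.63 ppm = 6.154 ppm.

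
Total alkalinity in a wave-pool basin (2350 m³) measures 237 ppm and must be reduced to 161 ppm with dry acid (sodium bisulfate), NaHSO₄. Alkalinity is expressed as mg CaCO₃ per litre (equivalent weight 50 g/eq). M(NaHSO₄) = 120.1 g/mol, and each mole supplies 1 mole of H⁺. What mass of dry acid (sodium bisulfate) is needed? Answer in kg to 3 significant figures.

429 kg

Volume: 2350 m³ = 2,350,000 L.
Alkalinity to neutralize: (237 − 161) = 76 mg/L as CaCO₃ × 2,350,000 L = 178,600 g as CaCO₃.
Equivalents of H⁺ required: 178,600 ÷ 50 g/eq = 3572 eq = 3572 mol NaHSO₄.
Mass of NaHSO₄: 3572 × 120.1 = 429,000 g.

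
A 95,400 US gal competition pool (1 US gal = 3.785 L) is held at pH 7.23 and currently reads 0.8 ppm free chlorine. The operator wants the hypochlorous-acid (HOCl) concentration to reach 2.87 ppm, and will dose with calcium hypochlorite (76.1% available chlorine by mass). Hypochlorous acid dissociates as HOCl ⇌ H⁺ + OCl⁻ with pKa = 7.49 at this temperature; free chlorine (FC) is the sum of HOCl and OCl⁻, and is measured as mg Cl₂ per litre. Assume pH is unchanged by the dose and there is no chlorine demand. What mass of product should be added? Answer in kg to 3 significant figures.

1.73 kg

Volume: 95,400 US gal × 3.785 L/gal = 361,089 L.
[OCl⁻]/[HOCl] = 10^(pH − pKa) = 10^(7.23 − 7.49) = 0.5495; fraction as HOCl = 1/(1 + 0.5495) = 0.6454.
Free chlorine required for 2.87 ppm HOCl: 2.87 / 0.6454 = 4.447 ppm.
FC to add: 4.447 − 0.8 = 3.647 mg/L as Cl₂.
Cl₂ equivalent: 3.647 mg/L × 361,089 L = 1317 g.
Product at 76.1% available Cl: 1317 / 0.761 = 1731 g.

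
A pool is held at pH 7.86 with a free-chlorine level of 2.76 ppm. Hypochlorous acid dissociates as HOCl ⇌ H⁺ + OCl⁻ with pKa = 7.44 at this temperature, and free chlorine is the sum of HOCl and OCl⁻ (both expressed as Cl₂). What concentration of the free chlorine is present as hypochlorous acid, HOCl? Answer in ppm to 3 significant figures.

0.760 ppm

[OCl⁻]/[HOCl] = 10^(pH − pKa) = 10^(7.86 − 7.44) = 10^0.42 = 2.63.
Fraction as HOCl = 1 / (1 + 2.63) = 0.2755.
HOCl = 0.2755 × 2.76 ppm = 0.7603 ppm.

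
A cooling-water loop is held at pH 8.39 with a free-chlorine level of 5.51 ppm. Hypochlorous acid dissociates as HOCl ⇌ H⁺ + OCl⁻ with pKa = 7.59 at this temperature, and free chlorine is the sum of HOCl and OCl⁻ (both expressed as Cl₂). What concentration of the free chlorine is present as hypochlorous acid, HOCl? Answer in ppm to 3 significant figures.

[OCl⁻]/[HOCl] = 10^(pH − pKa) = 10^(8.39 − 7.59) = 10^0.80 = 6.31.
Fraction as HOCl = 1 / (1 + 6.31) = 0.1368.
HOCl = 0.1368 × 5.51 ppm = 0.7538 ppm.

0.754 ppm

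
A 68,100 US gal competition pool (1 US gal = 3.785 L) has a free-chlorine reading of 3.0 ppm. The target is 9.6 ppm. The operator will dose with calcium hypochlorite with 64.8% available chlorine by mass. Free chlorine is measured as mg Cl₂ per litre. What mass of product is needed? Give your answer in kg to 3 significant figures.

2.63 kg

Volume: 68,100 US gal × 3.785 L/gal = 257,758 L.
Chlorine deficit: 9.6 − 3.0 = 6.6 ppm = 6.6 mg/L as Cl₂.
Cl₂ equivalent needed: 6.6 mg/L × 257,758 L = 1,701,000 mg = 1701 g.
Product at 64.8% available chlorine: 1701 / 0.648 = 2625 g.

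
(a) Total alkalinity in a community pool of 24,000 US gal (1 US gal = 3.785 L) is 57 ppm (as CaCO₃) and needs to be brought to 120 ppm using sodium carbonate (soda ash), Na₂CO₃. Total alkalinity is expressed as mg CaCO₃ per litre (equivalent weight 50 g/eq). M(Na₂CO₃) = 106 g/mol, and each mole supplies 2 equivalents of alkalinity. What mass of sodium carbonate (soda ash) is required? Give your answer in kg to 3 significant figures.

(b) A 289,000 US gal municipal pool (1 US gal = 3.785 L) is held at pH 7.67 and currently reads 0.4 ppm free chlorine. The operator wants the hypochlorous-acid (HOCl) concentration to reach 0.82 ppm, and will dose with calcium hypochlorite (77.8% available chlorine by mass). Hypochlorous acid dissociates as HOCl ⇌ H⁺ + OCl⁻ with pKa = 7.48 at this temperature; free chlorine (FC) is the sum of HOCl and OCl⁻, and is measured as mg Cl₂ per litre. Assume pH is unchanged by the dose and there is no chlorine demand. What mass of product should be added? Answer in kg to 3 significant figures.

(a) 6.07 kg; (b) 2.38 kg

(a) Volume: 24,000 US gal × 3.785 L/gal = 90,840 L.
(a) Alkalinity to add: (120 − 57) = 63 mg/L as CaCO₃ × 90,840 L = 5723 g as CaCO₃.
(a) Equivalents: 5723 g ÷ 50 g/eq = 114.5 eq.
(a) Each mole of Na₂CO₃ supplies 2 eq, so 114.5 / 2 = 57.23 mol.
(a) Mass: 57.23 mol × 106 g/mol = 6066 g.

(b) Volume: 289,000 US gal × 3.785 L/gal = 1,093,865 L.
(b) [OCl⁻]/[HOCl] = 10^(pH − pKa) = 10^(7.67 − 7.48) = 1.549; fraction as HOCl = 1/(1 + 1.549) = 0.3923.
(b) Free chlorine required for 0.82 ppm HOCl: 0.82 / 0.3923 = 2.09 ppm.
(b) FC to add: 2.09 − 0.4 = 1.69 mg/L as Cl₂.
(b) Cl₂ equivalent: 1.69 mg/L × 1,093,865 L = 1849 g.
(b) Product at 77.8% available Cl: 1849 / 0.778 = 2376 g.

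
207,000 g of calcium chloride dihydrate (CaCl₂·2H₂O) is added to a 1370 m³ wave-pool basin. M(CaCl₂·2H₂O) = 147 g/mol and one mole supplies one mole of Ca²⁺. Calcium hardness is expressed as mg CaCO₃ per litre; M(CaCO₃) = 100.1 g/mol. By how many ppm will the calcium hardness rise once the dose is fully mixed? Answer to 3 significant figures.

103 ppm

Volume: 1370 m³ = 1,370,000 L.
Moles of Ca²⁺: 207,000 g ÷ 147 g/mol = 1408 mol.
As CaCO₃: 1408 mol × 100.1 g/mol = 141,000 g.
Rise: 141,000 g / 1,370,000 L × 1000 = 102.9 mg/L.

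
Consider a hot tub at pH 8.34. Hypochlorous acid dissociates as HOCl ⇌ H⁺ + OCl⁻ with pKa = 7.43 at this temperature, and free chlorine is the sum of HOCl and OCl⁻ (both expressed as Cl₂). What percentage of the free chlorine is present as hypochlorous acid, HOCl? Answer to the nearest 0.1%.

11.0%

[OCl⁻]/[HOCl] = 10^(pH − pKa) = 10^(8.34 − 7.43) = 10^0.91 = 8.128.
Fraction as HOCl = 1 / (1 + 8.128) = 0.1095.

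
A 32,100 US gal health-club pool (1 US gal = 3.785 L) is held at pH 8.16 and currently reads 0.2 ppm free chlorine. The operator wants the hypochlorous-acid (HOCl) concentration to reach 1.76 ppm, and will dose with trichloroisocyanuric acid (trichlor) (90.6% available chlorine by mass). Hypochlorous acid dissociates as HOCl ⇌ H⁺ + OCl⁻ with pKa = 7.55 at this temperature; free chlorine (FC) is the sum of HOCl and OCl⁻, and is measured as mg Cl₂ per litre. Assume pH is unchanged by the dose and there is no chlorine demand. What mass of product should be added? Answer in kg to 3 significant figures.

1.17 kg

Volume: 32,100 US gal × 3.785 L/gal = 121,498 L.
[OCl⁻]/[HOCl] = 10^(pH − pKa) = 10^(8.16 − 7.55) = 4.074; fraction as HOCl = 1/(1 + 4.074) = 0.1971.
Free chlorine required for 1.76 ppm HOCl: 1.76 / 0.1971 = 8.93 ppm.
FC to add: 8.93 − 0.2 = 8.73 mg/L as Cl₂.
Cl₂ equivalent: 8.73 mg/L × 121,498 L = 1061 g.
Product at 90.6% available Cl: 1061 / 0.906 = 1171 g.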